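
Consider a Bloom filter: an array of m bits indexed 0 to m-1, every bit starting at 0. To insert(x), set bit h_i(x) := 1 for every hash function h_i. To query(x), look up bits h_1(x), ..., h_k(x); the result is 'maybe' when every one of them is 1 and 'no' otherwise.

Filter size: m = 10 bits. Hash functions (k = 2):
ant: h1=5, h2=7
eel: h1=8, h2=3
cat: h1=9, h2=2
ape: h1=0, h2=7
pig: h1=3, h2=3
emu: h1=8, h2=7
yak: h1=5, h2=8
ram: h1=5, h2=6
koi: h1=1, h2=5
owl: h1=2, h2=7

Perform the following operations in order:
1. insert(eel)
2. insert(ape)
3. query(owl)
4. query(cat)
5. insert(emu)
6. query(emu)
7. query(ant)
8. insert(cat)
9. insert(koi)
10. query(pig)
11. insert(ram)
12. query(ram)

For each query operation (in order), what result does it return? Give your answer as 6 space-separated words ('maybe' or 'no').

Start: bits=0000000000
Op 1: insert eel -> sets bits 3 8 -> bits=0001000010
Op 2: insert ape -> sets bits 0 7 -> bits=1001000110
Op 3: query owl -> checks bit2=0, bit7=1 (has a 0) -> no
Op 4: query cat -> checks bit2=0, bit9=0 (has a 0) -> no
Op 5: insert emu -> sets bits 7 8 -> bits=1001000110
Op 6: query emu -> checks bit7=1, bit8=1 (all 1) -> maybe
Op 7: query ant -> checks bit5=0, bit7=1 (has a 0) -> no
Op 8: insert cat -> sets bits 2 9 -> bits=1011000111
Op 9: insert koi -> sets bits 1 5 -> bits=1111010111
Op 10: query pig -> checks bit3=1 (all 1) -> maybe
Op 11: insert ram -> sets bits 5 6 -> bits=1111011111
Op 12: query ram -> checks bit5=1, bit6=1 (all 1) -> maybe
Query results in order: no no maybe no maybe maybe

Answer: no no maybe no maybe maybe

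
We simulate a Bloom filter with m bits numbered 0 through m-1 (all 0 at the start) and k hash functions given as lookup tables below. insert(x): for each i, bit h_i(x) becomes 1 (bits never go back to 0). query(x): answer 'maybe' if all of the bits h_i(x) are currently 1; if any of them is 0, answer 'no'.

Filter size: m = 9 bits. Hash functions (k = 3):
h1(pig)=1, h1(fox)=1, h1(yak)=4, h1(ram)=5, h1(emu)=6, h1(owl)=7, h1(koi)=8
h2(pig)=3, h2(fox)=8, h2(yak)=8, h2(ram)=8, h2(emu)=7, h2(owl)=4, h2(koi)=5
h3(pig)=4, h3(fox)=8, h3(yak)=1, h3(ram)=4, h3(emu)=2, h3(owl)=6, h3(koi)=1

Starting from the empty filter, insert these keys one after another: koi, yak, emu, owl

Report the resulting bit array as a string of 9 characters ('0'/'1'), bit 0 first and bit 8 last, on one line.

Answer: 011011111

Derivation:
Start: bits=000000000
After insert 'koi': sets bits 1 5 8 -> bits=010001001
After insert 'yak': sets bits 1 4 8 -> bits=010011001
After insert 'emu': sets bits 2 6 7 -> bits=011011111
After insert 'owl': sets bits 4 6 7 -> bits=011011111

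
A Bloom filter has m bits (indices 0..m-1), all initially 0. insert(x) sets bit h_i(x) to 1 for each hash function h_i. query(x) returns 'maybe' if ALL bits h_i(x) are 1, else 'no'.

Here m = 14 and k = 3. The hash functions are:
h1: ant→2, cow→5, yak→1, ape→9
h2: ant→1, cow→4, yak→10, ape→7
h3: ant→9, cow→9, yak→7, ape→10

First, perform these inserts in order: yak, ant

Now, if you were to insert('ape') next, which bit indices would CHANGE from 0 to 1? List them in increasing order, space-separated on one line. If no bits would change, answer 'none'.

Answer: none

Derivation:
Start: bits=00000000000000
After insert 'yak': sets bits 1 7 10 -> bits=01000001001000
After insert 'ant': sets bits 1 2 9 -> bits=01100001011000
insert 'ape' would touch bits 7 9 10; currently bit7=1, bit9=1, bit10=1
Bits that are 0 among those (would change 0->1): none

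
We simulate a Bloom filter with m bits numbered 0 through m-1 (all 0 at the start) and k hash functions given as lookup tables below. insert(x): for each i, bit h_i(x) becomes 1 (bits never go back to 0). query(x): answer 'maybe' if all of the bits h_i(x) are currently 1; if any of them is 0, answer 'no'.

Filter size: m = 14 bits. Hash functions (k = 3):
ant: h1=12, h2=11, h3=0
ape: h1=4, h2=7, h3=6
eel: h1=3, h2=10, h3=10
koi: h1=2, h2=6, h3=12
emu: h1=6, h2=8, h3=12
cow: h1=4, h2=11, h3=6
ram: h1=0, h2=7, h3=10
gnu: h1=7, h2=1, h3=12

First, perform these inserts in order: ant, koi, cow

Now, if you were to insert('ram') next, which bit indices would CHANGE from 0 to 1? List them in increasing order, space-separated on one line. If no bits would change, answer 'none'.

Start: bits=00000000000000
After insert 'ant': sets bits 0 11 12 -> bits=10000000000110
After insert 'koi': sets bits 2 6 12 -> bits=10100010000110
After insert 'cow': sets bits 4 6 11 -> bits=10101010000110
insert 'ram' would touch bits 0 7 10; currently bit0=1, bit7=0, bit10=0
Bits that are 0 among those (would change 0->1): 7 10

Answer: 7 10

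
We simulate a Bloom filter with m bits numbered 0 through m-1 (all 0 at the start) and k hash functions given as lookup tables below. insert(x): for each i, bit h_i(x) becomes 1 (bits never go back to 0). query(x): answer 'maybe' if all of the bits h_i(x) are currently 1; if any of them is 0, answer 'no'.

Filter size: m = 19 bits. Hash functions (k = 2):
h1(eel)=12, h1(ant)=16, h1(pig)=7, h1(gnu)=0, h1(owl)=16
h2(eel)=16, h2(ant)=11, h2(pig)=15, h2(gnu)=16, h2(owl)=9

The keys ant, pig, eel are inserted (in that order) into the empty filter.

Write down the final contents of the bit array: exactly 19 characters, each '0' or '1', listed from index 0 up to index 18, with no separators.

Start: bits=0000000000000000000
After insert 'ant': sets bits 11 16 -> bits=0000000000010000100
After insert 'pig': sets bits 7 15 -> bits=0000000100010001100
After insert 'eel': sets bits 12 16 -> bits=0000000100011001100

Answer: 0000000100011001100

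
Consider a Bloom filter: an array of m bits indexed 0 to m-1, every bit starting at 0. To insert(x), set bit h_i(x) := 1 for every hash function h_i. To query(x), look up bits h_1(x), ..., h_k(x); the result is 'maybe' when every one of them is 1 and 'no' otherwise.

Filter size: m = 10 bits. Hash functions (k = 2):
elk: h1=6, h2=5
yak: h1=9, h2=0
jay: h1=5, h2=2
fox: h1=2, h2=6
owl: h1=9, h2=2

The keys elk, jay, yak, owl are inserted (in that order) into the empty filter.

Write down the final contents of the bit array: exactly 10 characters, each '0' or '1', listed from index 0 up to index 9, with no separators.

Answer: 1010011001

Derivation:
Start: bits=0000000000
After insert 'elk': sets bits 5 6 -> bits=0000011000
After insert 'jay': sets bits 2 5 -> bits=0010011000
After insert 'yak': sets bits 0 9 -> bits=1010011001
After insert 'owl': sets bits 2 9 -> bits=1010011001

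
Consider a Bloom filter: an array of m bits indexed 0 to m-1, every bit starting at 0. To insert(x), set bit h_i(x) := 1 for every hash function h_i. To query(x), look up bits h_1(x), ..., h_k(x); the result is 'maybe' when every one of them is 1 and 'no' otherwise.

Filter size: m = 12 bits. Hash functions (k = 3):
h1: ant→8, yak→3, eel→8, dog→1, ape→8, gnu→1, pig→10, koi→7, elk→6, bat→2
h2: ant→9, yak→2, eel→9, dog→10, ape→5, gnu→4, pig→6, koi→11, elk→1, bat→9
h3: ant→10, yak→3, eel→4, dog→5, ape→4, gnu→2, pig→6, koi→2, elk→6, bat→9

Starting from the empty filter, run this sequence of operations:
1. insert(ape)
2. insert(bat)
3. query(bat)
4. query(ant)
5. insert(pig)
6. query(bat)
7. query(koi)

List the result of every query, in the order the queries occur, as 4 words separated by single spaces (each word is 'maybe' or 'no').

Answer: maybe no maybe no

Derivation:
Start: bits=000000000000
Op 1: insert ape -> sets bits 4 5 8 -> bits=000011001000
Op 2: insert bat -> sets bits 2 9 -> bits=001011001100
Op 3: query bat -> checks bit2=1, bit9=1 (all 1) -> maybe
Op 4: query ant -> checks bit8=1, bit9=1, bit10=0 (has a 0) -> no
Op 5: insert pig -> sets bits 6 10 -> bits=001011101110
Op 6: query bat -> checks bit2=1, bit9=1 (all 1) -> maybe
Op 7: query koi -> checks bit2=1, bit7=0, bit11=0 (has a 0) -> no
Query results in order: maybe no maybe no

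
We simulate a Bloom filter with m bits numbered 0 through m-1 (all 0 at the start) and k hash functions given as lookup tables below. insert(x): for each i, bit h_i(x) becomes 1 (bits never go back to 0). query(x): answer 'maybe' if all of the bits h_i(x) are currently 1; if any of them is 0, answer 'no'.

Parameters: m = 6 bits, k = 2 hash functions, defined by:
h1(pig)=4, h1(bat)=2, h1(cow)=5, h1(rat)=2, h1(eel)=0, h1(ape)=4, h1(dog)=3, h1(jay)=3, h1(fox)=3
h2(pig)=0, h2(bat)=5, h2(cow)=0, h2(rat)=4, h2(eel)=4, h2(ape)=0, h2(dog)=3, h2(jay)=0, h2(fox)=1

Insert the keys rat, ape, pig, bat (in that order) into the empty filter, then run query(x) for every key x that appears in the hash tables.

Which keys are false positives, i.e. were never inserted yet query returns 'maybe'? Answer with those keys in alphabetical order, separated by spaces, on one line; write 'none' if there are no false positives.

Answer: cow eel

Derivation:
Start: bits=000000
After insert 'rat': sets bits 2 4 -> bits=001010
After insert 'ape': sets bits 0 4 -> bits=101010
After insert 'pig': sets bits 0 4 -> bits=101010
After insert 'bat': sets bits 2 5 -> bits=101011
Not inserted: cow dog eel fox jay — query each against bits=101011:
query cow: checks bit0=1, bit5=1 (all 1) -> maybe => FALSE POSITIVE
query dog: checks bit3=0 (has a 0) -> no => not a false positive
query eel: checks bit0=1, bit4=1 (all 1) -> maybe => FALSE POSITIVE
query fox: checks bit1=0, bit3=0 (has a 0) -> no => not a false positive
query jay: checks bit0=1, bit3=0 (has a 0) -> no => not a false positive
False positives (alphabetical): cow eel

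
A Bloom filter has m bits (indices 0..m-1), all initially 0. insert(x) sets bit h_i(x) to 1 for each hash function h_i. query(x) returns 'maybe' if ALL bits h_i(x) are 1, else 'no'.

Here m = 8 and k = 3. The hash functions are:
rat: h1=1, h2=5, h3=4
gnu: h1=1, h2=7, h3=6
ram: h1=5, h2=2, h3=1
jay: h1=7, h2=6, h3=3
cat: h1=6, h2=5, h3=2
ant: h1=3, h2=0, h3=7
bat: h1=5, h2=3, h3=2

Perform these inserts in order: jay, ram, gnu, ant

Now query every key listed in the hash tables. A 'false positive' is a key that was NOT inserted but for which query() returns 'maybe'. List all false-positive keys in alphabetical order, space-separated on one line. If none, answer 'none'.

Answer: bat cat

Derivation:
Start: bits=00000000
After insert 'jay': sets bits 3 6 7 -> bits=00010011
After insert 'ram': sets bits 1 2 5 -> bits=01110111
After insert 'gnu': sets bits 1 6 7 -> bits=01110111
After insert 'ant': sets bits 0 3 7 -> bits=11110111
Not inserted: bat cat rat — query each against bits=11110111:
query bat: checks bit2=1, bit3=1, bit5=1 (all 1) -> maybe => FALSE POSITIVE
query cat: checks bit2=1, bit5=1, bit6=1 (all 1) -> maybe => FALSE POSITIVE
query rat: checks bit1=1, bit4=0, bit5=1 (has a 0) -> no => not a false positive
False positives (alphabetical): bat cat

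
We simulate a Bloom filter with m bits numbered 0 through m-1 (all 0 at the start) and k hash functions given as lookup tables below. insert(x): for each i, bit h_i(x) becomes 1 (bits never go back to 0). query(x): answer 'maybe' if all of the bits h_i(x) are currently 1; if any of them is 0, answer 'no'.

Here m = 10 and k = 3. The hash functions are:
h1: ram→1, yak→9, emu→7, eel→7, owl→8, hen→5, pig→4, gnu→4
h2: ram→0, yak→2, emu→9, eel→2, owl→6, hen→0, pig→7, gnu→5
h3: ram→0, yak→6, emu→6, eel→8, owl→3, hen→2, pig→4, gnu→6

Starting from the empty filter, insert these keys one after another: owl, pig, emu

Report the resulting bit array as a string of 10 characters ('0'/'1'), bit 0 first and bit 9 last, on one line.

Answer: 0001101111

Derivation:
Start: bits=0000000000
After insert 'owl': sets bits 3 6 8 -> bits=0001001010
After insert 'pig': sets bits 4 7 -> bits=0001101110
After insert 'emu': sets bits 6 7 9 -> bits=0001101111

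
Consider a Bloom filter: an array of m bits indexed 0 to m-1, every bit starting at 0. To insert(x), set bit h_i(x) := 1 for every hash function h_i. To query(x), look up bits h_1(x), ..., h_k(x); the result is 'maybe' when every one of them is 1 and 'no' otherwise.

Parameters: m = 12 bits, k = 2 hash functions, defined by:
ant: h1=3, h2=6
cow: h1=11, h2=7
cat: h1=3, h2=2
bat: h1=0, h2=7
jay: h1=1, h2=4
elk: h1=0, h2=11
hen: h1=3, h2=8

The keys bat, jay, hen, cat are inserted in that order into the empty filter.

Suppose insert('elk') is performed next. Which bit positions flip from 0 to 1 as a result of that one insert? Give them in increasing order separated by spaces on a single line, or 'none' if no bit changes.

Start: bits=000000000000
After insert 'bat': sets bits 0 7 -> bits=100000010000
After insert 'jay': sets bits 1 4 -> bits=110010010000
After insert 'hen': sets bits 3 8 -> bits=110110011000
After insert 'cat': sets bits 2 3 -> bits=111110011000
insert 'elk' would touch bits 0 11; currently bit0=1, bit11=0
Bits that are 0 among those (would change 0->1): 11

Answer: 11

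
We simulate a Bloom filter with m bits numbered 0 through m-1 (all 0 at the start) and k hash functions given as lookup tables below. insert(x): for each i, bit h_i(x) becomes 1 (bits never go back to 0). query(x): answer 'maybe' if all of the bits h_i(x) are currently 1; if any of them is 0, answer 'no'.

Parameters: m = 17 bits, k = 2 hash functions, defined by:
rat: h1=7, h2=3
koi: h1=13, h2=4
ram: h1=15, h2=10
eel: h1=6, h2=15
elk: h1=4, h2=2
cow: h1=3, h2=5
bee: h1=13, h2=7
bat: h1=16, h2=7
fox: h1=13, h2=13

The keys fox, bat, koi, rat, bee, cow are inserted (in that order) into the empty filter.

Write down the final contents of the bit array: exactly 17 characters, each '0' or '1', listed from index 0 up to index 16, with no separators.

Answer: 00011101000001001

Derivation:
Start: bits=00000000000000000
After insert 'fox': sets bits 13 -> bits=00000000000001000
After insert 'bat': sets bits 7 16 -> bits=00000001000001001
After insert 'koi': sets bits 4 13 -> bits=00001001000001001
After insert 'rat': sets bits 3 7 -> bits=00011001000001001
After insert 'bee': sets bits 7 13 -> bits=00011001000001001
After insert 'cow': sets bits 3 5 -> bits=00011101000001001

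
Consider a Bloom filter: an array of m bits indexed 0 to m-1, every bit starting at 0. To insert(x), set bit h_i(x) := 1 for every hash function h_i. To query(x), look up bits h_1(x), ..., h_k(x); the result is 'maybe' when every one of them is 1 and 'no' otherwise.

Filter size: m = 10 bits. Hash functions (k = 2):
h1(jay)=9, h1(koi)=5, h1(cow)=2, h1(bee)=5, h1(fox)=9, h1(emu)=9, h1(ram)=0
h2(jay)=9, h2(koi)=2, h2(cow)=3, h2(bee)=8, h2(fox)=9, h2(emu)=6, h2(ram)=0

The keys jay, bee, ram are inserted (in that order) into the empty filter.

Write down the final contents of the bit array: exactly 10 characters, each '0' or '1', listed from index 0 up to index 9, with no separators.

Start: bits=0000000000
After insert 'jay': sets bits 9 -> bits=0000000001
After insert 'bee': sets bits 5 8 -> bits=0000010011
After insert 'ram': sets bits 0 -> bits=1000010011

Answer: 1000010011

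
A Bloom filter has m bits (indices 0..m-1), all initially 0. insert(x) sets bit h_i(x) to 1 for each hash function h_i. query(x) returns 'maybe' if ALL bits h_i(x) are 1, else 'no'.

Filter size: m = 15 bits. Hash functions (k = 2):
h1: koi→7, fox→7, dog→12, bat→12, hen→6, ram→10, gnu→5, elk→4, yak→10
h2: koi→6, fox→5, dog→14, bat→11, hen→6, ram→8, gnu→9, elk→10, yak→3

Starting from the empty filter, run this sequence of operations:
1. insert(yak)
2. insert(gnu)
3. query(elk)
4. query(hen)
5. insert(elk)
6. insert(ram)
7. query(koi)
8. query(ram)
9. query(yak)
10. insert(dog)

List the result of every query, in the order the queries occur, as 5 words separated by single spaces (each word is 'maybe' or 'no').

Start: bits=000000000000000
Op 1: insert yak -> sets bits 3 10 -> bits=000100000010000
Op 2: insert gnu -> sets bits 5 9 -> bits=000101000110000
Op 3: query elk -> checks bit4=0, bit10=1 (has a 0) -> no
Op 4: query hen -> checks bit6=0 (has a 0) -> no
Op 5: insert elk -> sets bits 4 10 -> bits=000111000110000
Op 6: insert ram -> sets bits 8 10 -> bits=000111001110000
Op 7: query koi -> checks bit6=0, bit7=0 (has a 0) -> no
Op 8: query ram -> checks bit8=1, bit10=1 (all 1) -> maybe
Op 9: query yak -> checks bit3=1, bit10=1 (all 1) -> maybe
Op 10: insert dog -> sets bits 12 14 -> bits=000111001110101
Query results in order: no no no maybe maybe

Answer: no no no maybe maybe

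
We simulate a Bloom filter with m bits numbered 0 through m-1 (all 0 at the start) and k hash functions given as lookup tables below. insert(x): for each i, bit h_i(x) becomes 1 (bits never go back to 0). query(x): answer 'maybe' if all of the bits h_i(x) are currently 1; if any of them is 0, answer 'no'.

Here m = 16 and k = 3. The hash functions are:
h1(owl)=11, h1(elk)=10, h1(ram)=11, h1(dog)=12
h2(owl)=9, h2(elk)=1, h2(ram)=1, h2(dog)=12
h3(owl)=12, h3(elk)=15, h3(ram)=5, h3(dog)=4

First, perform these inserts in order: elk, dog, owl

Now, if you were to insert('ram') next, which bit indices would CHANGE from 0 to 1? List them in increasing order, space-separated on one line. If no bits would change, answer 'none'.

Start: bits=0000000000000000
After insert 'elk': sets bits 1 10 15 -> bits=0100000000100001
After insert 'dog': sets bits 4 12 -> bits=0100100000101001
After insert 'owl': sets bits 9 11 12 -> bits=0100100001111001
insert 'ram' would touch bits 1 5 11; currently bit1=1, bit5=0, bit11=1
Bits that are 0 among those (would change 0->1): 5

Answer: 5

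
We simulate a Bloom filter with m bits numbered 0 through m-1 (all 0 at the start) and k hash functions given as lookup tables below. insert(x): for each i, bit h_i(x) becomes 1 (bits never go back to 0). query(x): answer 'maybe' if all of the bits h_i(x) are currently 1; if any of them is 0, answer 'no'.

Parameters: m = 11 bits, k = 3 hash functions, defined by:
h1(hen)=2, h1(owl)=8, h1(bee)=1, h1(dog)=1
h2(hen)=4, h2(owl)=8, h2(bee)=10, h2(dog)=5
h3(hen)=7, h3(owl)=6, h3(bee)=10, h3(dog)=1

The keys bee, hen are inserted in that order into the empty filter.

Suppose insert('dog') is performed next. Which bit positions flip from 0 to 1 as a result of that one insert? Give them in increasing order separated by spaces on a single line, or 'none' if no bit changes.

Answer: 5

Derivation:
Start: bits=00000000000
After insert 'bee': sets bits 1 10 -> bits=01000000001
After insert 'hen': sets bits 2 4 7 -> bits=01101001001
insert 'dog' would touch bits 1 5; currently bit1=1, bit5=0
Bits that are 0 among those (would change 0->1): 5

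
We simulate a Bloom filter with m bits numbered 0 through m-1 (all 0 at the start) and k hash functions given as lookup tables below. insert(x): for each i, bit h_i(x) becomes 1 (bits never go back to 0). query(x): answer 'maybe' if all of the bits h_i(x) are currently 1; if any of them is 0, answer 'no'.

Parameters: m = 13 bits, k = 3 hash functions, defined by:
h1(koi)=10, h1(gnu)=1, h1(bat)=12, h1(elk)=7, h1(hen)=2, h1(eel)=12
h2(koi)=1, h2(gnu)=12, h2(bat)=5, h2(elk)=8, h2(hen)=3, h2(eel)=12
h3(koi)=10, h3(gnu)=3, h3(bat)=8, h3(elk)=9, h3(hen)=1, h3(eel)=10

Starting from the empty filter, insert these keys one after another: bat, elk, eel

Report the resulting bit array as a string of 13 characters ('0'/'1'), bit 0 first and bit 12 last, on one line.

Start: bits=0000000000000
After insert 'bat': sets bits 5 8 12 -> bits=0000010010001
After insert 'elk': sets bits 7 8 9 -> bits=0000010111001
After insert 'eel': sets bits 10 12 -> bits=0000010111101

Answer: 0000010111101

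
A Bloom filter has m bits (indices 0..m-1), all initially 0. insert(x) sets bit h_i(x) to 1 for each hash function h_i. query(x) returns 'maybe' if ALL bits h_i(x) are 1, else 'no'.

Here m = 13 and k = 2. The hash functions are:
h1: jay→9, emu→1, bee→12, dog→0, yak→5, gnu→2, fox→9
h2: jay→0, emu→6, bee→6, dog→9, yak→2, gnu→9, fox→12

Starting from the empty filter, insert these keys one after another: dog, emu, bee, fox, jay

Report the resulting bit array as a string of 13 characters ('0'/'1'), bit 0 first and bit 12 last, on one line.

Start: bits=0000000000000
After insert 'dog': sets bits 0 9 -> bits=1000000001000
After insert 'emu': sets bits 1 6 -> bits=1100001001000
After insert 'bee': sets bits 6 12 -> bits=1100001001001
After insert 'fox': sets bits 9 12 -> bits=1100001001001
After insert 'jay': sets bits 0 9 -> bits=1100001001001

Answer: 1100001001001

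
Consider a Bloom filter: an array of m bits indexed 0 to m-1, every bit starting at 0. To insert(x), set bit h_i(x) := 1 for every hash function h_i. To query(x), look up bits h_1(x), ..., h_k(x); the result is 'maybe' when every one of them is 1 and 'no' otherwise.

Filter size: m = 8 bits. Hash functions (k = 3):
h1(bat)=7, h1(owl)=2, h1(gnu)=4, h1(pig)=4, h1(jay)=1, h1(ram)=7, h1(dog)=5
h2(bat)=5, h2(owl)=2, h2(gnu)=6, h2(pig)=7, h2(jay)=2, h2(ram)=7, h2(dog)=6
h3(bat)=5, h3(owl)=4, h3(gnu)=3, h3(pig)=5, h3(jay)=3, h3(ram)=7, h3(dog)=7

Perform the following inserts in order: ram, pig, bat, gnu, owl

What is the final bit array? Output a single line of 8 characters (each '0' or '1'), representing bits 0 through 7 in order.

Answer: 00111111

Derivation:
Start: bits=00000000
After insert 'ram': sets bits 7 -> bits=00000001
After insert 'pig': sets bits 4 5 7 -> bits=00001101
After insert 'bat': sets bits 5 7 -> bits=00001101
After insert 'gnu': sets bits 3 4 6 -> bits=00011111
After insert 'owl': sets bits 2 4 -> bits=00111111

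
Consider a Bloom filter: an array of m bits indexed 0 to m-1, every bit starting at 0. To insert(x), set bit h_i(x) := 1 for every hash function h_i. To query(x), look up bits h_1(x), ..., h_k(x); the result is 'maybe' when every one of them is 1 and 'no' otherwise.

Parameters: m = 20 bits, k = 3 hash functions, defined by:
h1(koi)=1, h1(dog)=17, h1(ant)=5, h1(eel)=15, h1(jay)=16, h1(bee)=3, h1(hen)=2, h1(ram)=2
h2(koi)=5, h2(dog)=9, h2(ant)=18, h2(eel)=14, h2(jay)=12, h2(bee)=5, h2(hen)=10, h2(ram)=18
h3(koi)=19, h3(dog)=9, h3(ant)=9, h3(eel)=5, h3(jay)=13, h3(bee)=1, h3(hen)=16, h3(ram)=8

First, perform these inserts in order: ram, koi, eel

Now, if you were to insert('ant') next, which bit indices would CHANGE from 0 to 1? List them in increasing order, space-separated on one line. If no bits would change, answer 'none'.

Start: bits=00000000000000000000
After insert 'ram': sets bits 2 8 18 -> bits=00100000100000000010
After insert 'koi': sets bits 1 5 19 -> bits=01100100100000000011
After insert 'eel': sets bits 5 14 15 -> bits=01100100100000110011
insert 'ant' would touch bits 5 9 18; currently bit5=1, bit9=0, bit18=1
Bits that are 0 among those (would change 0->1): 9

Answer: 9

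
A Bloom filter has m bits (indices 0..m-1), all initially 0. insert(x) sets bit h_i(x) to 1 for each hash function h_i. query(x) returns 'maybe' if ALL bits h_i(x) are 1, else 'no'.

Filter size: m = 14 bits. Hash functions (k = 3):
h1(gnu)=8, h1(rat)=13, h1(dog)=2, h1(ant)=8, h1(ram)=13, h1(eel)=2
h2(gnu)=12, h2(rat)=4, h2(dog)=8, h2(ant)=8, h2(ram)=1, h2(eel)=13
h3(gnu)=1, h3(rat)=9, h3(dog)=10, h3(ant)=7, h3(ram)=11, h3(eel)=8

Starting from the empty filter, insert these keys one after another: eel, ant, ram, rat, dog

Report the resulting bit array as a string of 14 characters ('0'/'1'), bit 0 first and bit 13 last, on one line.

Start: bits=00000000000000
After insert 'eel': sets bits 2 8 13 -> bits=00100000100001
After insert 'ant': sets bits 7 8 -> bits=00100001100001
After insert 'ram': sets bits 1 11 13 -> bits=01100001100101
After insert 'rat': sets bits 4 9 13 -> bits=01101001110101
After insert 'dog': sets bits 2 8 10 -> bits=01101001111101

Answer: 01101001111101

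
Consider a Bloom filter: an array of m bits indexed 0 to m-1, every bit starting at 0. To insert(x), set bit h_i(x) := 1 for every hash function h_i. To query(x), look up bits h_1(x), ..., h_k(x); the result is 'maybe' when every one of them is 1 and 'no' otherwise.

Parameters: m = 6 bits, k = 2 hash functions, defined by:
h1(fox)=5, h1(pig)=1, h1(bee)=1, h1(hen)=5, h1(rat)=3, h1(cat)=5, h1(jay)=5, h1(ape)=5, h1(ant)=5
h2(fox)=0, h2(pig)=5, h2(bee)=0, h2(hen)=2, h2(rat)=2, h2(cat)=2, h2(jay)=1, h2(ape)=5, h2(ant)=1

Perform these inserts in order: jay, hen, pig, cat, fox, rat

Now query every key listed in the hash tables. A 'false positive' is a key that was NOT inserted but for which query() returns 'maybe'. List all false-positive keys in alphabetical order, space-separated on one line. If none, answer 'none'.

Answer: ant ape bee

Derivation:
Start: bits=000000
After insert 'jay': sets bits 1 5 -> bits=010001
After insert 'hen': sets bits 2 5 -> bits=011001
After insert 'pig': sets bits 1 5 -> bits=011001
After insert 'cat': sets bits 2 5 -> bits=011001
After insert 'fox': sets bits 0 5 -> bits=111001
After insert 'rat': sets bits 2 3 -> bits=111101
Not inserted: ant ape bee — query each against bits=111101:
query ant: checks bit1=1, bit5=1 (all 1) -> maybe => FALSE POSITIVE
query ape: checks bit5=1 (all 1) -> maybe => FALSE POSITIVE
query bee: checks bit0=1, bit1=1 (all 1) -> maybe => FALSE POSITIVE
False positives (alphabetical): ant ape bee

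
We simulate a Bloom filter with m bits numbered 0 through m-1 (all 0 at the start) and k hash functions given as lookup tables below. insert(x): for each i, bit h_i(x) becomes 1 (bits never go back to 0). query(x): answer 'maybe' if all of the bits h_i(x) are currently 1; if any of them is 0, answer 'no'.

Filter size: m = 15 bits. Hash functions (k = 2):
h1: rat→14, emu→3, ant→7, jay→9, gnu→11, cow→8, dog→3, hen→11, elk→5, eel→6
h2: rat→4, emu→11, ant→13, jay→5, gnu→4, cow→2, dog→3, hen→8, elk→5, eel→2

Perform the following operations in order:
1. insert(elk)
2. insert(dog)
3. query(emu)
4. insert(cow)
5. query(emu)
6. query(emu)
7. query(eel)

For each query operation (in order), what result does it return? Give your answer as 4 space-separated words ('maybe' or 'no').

Start: bits=000000000000000
Op 1: insert elk -> sets bits 5 -> bits=000001000000000
Op 2: insert dog -> sets bits 3 -> bits=000101000000000
Op 3: query emu -> checks bit3=1, bit11=0 (has a 0) -> no
Op 4: insert cow -> sets bits 2 8 -> bits=001101001000000
Op 5: query emu -> checks bit3=1, bit11=0 (has a 0) -> no
Op 6: query emu -> checks bit3=1, bit11=0 (has a 0) -> no
Op 7: query eel -> checks bit2=1, bit6=0 (has a 0) -> no
Query results in order: no no no no

Answer: no no no no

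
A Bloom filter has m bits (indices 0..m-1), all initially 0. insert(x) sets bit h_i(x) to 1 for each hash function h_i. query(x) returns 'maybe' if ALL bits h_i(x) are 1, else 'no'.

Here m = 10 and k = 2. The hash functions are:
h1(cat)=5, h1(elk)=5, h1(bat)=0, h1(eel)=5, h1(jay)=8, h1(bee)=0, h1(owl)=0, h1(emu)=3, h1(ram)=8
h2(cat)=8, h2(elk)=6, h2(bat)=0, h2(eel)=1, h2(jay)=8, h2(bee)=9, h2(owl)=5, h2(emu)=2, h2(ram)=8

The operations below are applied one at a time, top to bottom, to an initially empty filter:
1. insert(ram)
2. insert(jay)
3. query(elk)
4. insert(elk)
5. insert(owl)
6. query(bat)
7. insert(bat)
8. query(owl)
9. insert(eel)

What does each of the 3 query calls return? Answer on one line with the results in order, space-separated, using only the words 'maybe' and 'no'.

Start: bits=0000000000
Op 1: insert ram -> sets bits 8 -> bits=0000000010
Op 2: insert jay -> sets bits 8 -> bits=0000000010
Op 3: query elk -> checks bit5=0, bit6=0 (has a 0) -> no
Op 4: insert elk -> sets bits 5 6 -> bits=0000011010
Op 5: insert owl -> sets bits 0 5 -> bits=1000011010
Op 6: query bat -> checks bit0=1 (all 1) -> maybe
Op 7: insert bat -> sets bits 0 -> bits=1000011010
Op 8: query owl -> checks bit0=1, bit5=1 (all 1) -> maybe
Op 9: insert eel -> sets bits 1 5 -> bits=1100011010
Query results in order: no maybe maybe

Answer: no maybe maybe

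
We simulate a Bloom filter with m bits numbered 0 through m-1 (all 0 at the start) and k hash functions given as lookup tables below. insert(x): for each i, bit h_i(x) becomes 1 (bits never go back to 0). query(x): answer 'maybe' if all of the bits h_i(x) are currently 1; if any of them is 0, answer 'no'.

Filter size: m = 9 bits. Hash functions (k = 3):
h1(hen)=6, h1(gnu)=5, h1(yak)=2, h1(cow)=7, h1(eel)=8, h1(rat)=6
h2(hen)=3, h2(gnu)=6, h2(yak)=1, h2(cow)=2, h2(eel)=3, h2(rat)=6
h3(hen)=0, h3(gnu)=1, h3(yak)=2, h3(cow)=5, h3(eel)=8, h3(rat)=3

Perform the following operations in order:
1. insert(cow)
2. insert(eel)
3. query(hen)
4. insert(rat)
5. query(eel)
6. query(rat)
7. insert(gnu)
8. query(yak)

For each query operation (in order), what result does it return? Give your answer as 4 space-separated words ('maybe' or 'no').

Answer: no maybe maybe maybe

Derivation:
Start: bits=000000000
Op 1: insert cow -> sets bits 2 5 7 -> bits=001001010
Op 2: insert eel -> sets bits 3 8 -> bits=001101011
Op 3: query hen -> checks bit0=0, bit3=1, bit6=0 (has a 0) -> no
Op 4: insert rat -> sets bits 3 6 -> bits=001101111
Op 5: query eel -> checks bit3=1, bit8=1 (all 1) -> maybe
Op 6: query rat -> checks bit3=1, bit6=1 (all 1) -> maybe
Op 7: insert gnu -> sets bits 1 5 6 -> bits=011101111
Op 8: query yak -> checks bit1=1, bit2=1 (all 1) -> maybe
Query results in order: no maybe maybe maybe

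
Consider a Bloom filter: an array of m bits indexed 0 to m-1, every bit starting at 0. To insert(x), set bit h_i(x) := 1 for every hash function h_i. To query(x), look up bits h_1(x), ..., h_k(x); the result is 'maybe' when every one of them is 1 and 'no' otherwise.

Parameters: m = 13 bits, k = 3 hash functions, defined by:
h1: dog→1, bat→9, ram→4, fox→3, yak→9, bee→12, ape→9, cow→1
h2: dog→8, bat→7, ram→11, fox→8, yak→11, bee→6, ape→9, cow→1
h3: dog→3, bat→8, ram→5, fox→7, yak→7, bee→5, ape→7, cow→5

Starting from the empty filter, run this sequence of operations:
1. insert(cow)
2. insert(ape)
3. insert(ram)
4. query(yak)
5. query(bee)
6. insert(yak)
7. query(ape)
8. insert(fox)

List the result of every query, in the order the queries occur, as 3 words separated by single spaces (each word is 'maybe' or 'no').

Start: bits=0000000000000
Op 1: insert cow -> sets bits 1 5 -> bits=0100010000000
Op 2: insert ape -> sets bits 7 9 -> bits=0100010101000
Op 3: insert ram -> sets bits 4 5 11 -> bits=0100110101010
Op 4: query yak -> checks bit7=1, bit9=1, bit11=1 (all 1) -> maybe
Op 5: query bee -> checks bit5=1, bit6=0, bit12=0 (has a 0) -> no
Op 6: insert yak -> sets bits 7 9 11 -> bits=0100110101010
Op 7: query ape -> checks bit7=1, bit9=1 (all 1) -> maybe
Op 8: insert fox -> sets bits 3 7 8 -> bits=0101110111010
Query results in order: maybe no maybe

Answer: maybe no maybe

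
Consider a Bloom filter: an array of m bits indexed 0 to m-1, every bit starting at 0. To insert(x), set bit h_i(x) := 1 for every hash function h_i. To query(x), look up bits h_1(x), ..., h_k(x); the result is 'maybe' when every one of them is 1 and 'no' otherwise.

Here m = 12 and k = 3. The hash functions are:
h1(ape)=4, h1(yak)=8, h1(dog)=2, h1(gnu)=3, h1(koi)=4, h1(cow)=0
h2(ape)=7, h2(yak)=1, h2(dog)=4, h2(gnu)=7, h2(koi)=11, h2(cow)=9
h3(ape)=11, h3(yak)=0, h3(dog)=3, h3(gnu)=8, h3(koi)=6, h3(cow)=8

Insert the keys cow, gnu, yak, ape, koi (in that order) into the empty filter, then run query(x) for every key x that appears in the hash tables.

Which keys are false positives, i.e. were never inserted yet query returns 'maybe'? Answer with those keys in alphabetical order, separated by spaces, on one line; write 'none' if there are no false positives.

Start: bits=000000000000
After insert 'cow': sets bits 0 8 9 -> bits=100000001100
After insert 'gnu': sets bits 3 7 8 -> bits=100100011100
After insert 'yak': sets bits 0 1 8 -> bits=110100011100
After insert 'ape': sets bits 4 7 11 -> bits=110110011101
After insert 'koi': sets bits 4 6 11 -> bits=110110111101
Not inserted: dog — query each against bits=110110111101:
query dog: checks bit2=0, bit3=1, bit4=1 (has a 0) -> no => not a false positive
False positives (alphabetical): none

Answer: none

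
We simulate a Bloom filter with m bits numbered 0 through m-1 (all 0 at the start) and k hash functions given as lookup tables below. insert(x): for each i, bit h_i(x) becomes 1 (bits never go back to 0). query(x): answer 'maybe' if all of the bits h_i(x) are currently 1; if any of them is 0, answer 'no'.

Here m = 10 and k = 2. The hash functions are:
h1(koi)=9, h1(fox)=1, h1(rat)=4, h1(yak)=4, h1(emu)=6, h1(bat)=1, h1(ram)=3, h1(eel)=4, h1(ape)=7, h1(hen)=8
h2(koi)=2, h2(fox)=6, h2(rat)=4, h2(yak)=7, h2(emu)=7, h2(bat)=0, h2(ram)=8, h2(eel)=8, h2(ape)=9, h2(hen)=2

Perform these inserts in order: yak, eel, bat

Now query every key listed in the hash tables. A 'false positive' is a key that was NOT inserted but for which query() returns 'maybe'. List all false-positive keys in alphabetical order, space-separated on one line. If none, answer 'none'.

Answer: rat

Derivation:
Start: bits=0000000000
After insert 'yak': sets bits 4 7 -> bits=0000100100
After insert 'eel': sets bits 4 8 -> bits=0000100110
After insert 'bat': sets bits 0 1 -> bits=1100100110
Not inserted: ape emu fox hen koi ram rat — query each against bits=1100100110:
query ape: checks bit7=1, bit9=0 (has a 0) -> no => not a false positive
query emu: checks bit6=0, bit7=1 (has a 0) -> no => not a false positive
query fox: checks bit1=1, bit6=0 (has a 0) -> no => not a false positive
query hen: checks bit2=0, bit8=1 (has a 0) -> no => not a false positive
query koi: checks bit2=0, bit9=0 (has a 0) -> no => not a false positive
query ram: checks bit3=0, bit8=1 (has a 0) -> no => not a false positive
query rat: checks bit4=1 (all 1) -> maybe => FALSE POSITIVE
False positives (alphabetical): rat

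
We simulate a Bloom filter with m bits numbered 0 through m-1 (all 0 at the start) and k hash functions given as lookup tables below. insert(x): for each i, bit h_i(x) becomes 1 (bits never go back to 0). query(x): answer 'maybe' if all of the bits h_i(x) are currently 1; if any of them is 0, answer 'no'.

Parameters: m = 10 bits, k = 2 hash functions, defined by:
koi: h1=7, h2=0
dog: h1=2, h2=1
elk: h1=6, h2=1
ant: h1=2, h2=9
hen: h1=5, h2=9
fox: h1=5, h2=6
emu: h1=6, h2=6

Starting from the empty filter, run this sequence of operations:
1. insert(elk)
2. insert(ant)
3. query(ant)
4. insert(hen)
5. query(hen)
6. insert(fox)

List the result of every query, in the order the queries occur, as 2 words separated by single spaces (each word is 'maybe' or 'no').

Start: bits=0000000000
Op 1: insert elk -> sets bits 1 6 -> bits=0100001000
Op 2: insert ant -> sets bits 2 9 -> bits=0110001001
Op 3: query ant -> checks bit2=1, bit9=1 (all 1) -> maybe
Op 4: insert hen -> sets bits 5 9 -> bits=0110011001
Op 5: query hen -> checks bit5=1, bit9=1 (all 1) -> maybe
Op 6: insert fox -> sets bits 5 6 -> bits=0110011001
Query results in order: maybe maybe

Answer: maybe maybe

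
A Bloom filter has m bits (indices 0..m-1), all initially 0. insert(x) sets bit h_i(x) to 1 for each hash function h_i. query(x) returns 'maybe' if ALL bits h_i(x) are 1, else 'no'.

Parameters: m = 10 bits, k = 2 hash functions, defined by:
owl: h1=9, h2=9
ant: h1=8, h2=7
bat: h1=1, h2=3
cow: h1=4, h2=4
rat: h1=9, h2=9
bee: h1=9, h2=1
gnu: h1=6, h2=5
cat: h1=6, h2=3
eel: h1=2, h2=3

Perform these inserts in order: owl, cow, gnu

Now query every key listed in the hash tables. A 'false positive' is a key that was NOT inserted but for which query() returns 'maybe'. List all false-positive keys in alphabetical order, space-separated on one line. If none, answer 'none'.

Answer: rat

Derivation:
Start: bits=0000000000
After insert 'owl': sets bits 9 -> bits=0000000001
After insert 'cow': sets bits 4 -> bits=0000100001
After insert 'gnu': sets bits 5 6 -> bits=0000111001
Not inserted: ant bat bee cat eel rat — query each against bits=0000111001:
query ant: checks bit7=0, bit8=0 (has a 0) -> no => not a false positive
query bat: checks bit1=0, bit3=0 (has a 0) -> no => not a false positive
query bee: checks bit1=0, bit9=1 (has a 0) -> no => not a false positive
query cat: checks bit3=0, bit6=1 (has a 0) -> no => not a false positive
query eel: checks bit2=0, bit3=0 (has a 0) -> no => not a false positive
query rat: checks bit9=1 (all 1) -> maybe => FALSE POSITIVE
False positives (alphabetical): rat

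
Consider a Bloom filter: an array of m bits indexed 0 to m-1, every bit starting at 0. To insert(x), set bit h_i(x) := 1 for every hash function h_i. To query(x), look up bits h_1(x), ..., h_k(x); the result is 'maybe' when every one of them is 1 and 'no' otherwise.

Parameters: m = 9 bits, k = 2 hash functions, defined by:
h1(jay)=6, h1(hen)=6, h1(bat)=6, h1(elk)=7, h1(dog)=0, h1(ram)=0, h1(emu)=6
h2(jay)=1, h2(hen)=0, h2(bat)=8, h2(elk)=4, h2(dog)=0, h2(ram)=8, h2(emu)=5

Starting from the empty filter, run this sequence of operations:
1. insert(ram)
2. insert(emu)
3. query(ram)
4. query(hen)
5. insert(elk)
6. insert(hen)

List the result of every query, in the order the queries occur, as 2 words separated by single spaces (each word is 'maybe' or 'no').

Start: bits=000000000
Op 1: insert ram -> sets bits 0 8 -> bits=100000001
Op 2: insert emu -> sets bits 5 6 -> bits=100001101
Op 3: query ram -> checks bit0=1, bit8=1 (all 1) -> maybe
Op 4: query hen -> checks bit0=1, bit6=1 (all 1) -> maybe
Op 5: insert elk -> sets bits 4 7 -> bits=100011111
Op 6: insert hen -> sets bits 0 6 -> bits=100011111
Query results in order: maybe maybe

Answer: maybe maybe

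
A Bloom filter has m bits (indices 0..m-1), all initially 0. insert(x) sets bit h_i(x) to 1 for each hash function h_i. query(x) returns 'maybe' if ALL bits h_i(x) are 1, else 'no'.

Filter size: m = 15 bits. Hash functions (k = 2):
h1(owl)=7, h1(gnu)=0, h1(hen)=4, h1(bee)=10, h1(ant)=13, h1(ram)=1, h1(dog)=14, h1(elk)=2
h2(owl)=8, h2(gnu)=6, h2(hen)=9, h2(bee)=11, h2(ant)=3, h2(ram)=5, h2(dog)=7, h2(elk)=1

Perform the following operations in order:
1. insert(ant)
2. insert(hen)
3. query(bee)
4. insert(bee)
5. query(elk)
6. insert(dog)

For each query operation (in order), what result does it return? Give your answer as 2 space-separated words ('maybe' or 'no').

Answer: no no

Derivation:
Start: bits=000000000000000
Op 1: insert ant -> sets bits 3 13 -> bits=000100000000010
Op 2: insert hen -> sets bits 4 9 -> bits=000110000100010
Op 3: query bee -> checks bit10=0, bit11=0 (has a 0) -> no
Op 4: insert bee -> sets bits 10 11 -> bits=000110000111010
Op 5: query elk -> checks bit1=0, bit2=0 (has a 0) -> no
Op 6: insert dog -> sets bits 7 14 -> bits=000110010111011
Query results in order: no no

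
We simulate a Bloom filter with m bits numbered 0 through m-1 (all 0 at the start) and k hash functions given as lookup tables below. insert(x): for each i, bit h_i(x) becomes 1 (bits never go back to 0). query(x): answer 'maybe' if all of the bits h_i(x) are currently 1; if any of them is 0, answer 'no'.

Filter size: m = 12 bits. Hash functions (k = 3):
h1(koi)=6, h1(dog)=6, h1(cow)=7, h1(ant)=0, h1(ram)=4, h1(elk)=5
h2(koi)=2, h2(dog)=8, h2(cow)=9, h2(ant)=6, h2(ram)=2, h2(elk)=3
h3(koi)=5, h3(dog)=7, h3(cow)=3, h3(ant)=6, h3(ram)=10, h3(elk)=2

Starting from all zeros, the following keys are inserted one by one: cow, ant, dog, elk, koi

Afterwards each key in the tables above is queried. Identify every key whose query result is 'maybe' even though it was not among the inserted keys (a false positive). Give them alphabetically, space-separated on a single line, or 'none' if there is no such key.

Start: bits=000000000000
After insert 'cow': sets bits 3 7 9 -> bits=000100010100
After insert 'ant': sets bits 0 6 -> bits=100100110100
After insert 'dog': sets bits 6 7 8 -> bits=100100111100
After insert 'elk': sets bits 2 3 5 -> bits=101101111100
After insert 'koi': sets bits 2 5 6 -> bits=101101111100
Not inserted: ram — query each against bits=101101111100:
query ram: checks bit2=1, bit4=0, bit10=0 (has a 0) -> no => not a false positive
False positives (alphabetical): none

Answer: none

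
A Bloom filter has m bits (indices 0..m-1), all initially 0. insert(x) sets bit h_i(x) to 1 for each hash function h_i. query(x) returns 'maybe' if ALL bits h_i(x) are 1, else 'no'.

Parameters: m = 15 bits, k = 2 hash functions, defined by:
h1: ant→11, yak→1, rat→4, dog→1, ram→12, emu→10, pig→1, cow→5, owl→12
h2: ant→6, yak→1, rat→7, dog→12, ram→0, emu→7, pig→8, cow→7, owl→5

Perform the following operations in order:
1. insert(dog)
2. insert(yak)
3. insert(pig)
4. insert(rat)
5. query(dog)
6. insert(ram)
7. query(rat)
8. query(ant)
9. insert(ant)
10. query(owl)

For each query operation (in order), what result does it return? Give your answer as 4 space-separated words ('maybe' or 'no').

Answer: maybe maybe no no

Derivation:
Start: bits=000000000000000
Op 1: insert dog -> sets bits 1 12 -> bits=010000000000100
Op 2: insert yak -> sets bits 1 -> bits=010000000000100
Op 3: insert pig -> sets bits 1 8 -> bits=010000001000100
Op 4: insert rat -> sets bits 4 7 -> bits=010010011000100
Op 5: query dog -> checks bit1=1, bit12=1 (all 1) -> maybe
Op 6: insert ram -> sets bits 0 12 -> bits=110010011000100
Op 7: query rat -> checks bit4=1, bit7=1 (all 1) -> maybe
Op 8: query ant -> checks bit6=0, bit11=0 (has a 0) -> no
Op 9: insert ant -> sets bits 6 11 -> bits=110010111001100
Op 10: query owl -> checks bit5=0, bit12=1 (has a 0) -> no
Query results in order: maybe maybe no no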